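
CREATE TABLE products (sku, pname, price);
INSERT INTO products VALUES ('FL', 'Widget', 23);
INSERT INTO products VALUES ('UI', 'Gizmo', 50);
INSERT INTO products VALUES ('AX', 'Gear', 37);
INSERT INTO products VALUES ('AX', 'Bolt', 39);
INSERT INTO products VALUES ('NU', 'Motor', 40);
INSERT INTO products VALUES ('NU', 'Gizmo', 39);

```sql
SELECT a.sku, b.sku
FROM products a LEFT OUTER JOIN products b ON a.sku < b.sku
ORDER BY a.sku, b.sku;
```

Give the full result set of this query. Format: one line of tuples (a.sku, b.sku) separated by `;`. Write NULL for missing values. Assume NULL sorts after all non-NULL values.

(AX, FL); (AX, FL); (AX, NU); (AX, NU); (AX, NU); (AX, NU); (AX, UI); (AX, UI); (FL, NU); (FL, NU); (FL, UI); (NU, UI); (NU, UI); (UI, NULL)

LEFT JOIN keeps every row from `products a`; unmatched rows get NULL for `products b`'s columns.
Matching on a.sku < b.sku.
- sku=FL: 3 matching b row(s), so 3 row(s) emitted.
- sku=UI: no b row matches, row kept with b columns NULL.
- sku=AX: 4 matching b row(s), so 4 row(s) emitted.
- sku=AX: 4 matching b row(s), so 4 row(s) emitted.
- sku=NU: 1 matching b row(s), so 1 row(s) emitted.
- sku=NU: 1 matching b row(s), so 1 row(s) emitted.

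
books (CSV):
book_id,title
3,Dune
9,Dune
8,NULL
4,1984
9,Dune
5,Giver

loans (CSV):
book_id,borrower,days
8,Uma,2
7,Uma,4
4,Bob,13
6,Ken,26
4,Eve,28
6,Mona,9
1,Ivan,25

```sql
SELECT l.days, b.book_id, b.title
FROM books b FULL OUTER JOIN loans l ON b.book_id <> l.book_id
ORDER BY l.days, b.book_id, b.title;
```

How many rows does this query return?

39

FULL OUTER JOIN keeps every row from both sides; unmatched rows get NULL for the other side's columns.
Matching on b.book_id <> l.book_id.
Matched pairs: 39; unmatched b rows kept: 0; unmatched l rows kept: 0.
Total: 39 rows.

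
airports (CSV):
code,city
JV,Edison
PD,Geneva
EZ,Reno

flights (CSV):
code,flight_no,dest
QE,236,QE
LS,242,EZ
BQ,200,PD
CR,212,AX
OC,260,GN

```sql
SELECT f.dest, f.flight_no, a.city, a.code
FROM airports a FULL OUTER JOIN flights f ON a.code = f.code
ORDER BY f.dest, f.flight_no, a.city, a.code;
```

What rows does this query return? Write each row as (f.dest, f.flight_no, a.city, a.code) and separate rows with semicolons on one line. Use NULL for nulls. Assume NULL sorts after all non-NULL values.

(AX, 212, NULL, NULL); (EZ, 242, NULL, NULL); (GN, 260, NULL, NULL); (PD, 200, NULL, NULL); (QE, 236, NULL, NULL); (NULL, NULL, Edison, JV); (NULL, NULL, Geneva, PD); (NULL, NULL, Reno, EZ)

FULL OUTER JOIN keeps every row from both sides; unmatched rows get NULL for the other side's columns.
Matching on a.code = f.code.
Matched pairs: 0; unmatched a rows kept: 3; unmatched f rows kept: 5.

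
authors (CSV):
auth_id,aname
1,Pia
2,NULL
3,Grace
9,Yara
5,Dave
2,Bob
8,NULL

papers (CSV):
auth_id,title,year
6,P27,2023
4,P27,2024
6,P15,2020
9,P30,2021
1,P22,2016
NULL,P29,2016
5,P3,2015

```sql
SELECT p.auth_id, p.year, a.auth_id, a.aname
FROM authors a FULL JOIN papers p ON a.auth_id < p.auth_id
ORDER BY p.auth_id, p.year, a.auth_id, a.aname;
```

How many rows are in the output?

27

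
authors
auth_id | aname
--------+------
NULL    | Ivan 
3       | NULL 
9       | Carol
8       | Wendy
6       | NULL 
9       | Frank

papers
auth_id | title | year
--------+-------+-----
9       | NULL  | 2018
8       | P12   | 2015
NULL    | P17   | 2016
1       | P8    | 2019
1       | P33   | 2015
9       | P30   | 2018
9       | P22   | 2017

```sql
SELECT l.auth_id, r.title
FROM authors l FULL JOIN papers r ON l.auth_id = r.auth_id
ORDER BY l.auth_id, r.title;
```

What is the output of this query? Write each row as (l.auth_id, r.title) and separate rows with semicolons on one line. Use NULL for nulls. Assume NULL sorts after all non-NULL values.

FULL OUTER JOIN keeps every row from both sides; unmatched rows get NULL for the other side's columns.
Matching on l.auth_id = r.auth_id. A NULL in a compared column never satisfies the condition.
- auth_id=NULL: no r row matches, row kept with r columns NULL.
- auth_id=3: no r row matches, row kept with r columns NULL.
- auth_id=9: 3 matching r row(s), so 3 row(s) emitted.
- auth_id=8: 1 matching r row(s), so 1 row(s) emitted.
- auth_id=6: no r row matches, row kept with r columns NULL.
- auth_id=9: 3 matching r row(s), so 3 row(s) emitted.
- plus 3 unmatched r row(s), each kept with NULL l columns.

(3, NULL); (6, NULL); (8, P12); (9, P22); (9, P22); (9, P30); (9, P30); (9, NULL); (9, NULL); (NULL, P17); (NULL, P33); (NULL, P8); (NULL, NULL)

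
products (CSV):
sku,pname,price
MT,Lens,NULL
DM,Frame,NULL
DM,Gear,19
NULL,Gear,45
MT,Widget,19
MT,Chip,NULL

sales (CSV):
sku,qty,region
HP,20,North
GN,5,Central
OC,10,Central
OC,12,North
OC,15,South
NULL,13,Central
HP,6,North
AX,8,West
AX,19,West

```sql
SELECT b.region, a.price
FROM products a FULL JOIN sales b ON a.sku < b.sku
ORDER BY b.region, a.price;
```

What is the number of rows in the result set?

FULL OUTER JOIN keeps every row from both sides; unmatched rows get NULL for the other side's columns.
Matching on a.sku < b.sku. A NULL in a compared column never satisfies the condition.
- sku=MT: 3 matching b row(s), so 3 row(s) emitted.
- sku=DM: 6 matching b row(s), so 6 row(s) emitted.
- sku=DM: 6 matching b row(s), so 6 row(s) emitted.
- sku=NULL: no b row matches, row kept with b columns NULL.
- sku=MT: 3 matching b row(s), so 3 row(s) emitted.
- sku=MT: 3 matching b row(s), so 3 row(s) emitted.
- plus 3 unmatched b row(s), each kept with NULL a columns.
Total: 21 matched + 4 padded = 25 rows.

25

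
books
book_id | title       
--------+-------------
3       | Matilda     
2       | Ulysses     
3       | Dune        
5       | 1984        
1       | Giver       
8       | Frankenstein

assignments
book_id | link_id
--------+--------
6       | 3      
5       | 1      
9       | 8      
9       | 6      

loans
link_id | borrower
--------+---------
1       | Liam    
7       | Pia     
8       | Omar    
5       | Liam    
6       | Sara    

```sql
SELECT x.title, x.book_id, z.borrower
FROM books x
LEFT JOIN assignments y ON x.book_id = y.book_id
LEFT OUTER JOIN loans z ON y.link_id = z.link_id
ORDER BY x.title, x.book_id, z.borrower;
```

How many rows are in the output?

Evaluate left to right. First `books x LEFT JOIN assignments y` on book_id: 6 row(s).
Then LEFT JOIN `loans z` on link_id: each of those 6 rows is kept; rows whose y.link_id has no match in z get NULL for z's columns.
Result: 6 row(s).

6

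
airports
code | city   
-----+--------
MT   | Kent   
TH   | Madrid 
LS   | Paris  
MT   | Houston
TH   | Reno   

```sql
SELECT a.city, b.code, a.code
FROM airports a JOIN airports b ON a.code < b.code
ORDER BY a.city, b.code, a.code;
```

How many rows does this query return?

8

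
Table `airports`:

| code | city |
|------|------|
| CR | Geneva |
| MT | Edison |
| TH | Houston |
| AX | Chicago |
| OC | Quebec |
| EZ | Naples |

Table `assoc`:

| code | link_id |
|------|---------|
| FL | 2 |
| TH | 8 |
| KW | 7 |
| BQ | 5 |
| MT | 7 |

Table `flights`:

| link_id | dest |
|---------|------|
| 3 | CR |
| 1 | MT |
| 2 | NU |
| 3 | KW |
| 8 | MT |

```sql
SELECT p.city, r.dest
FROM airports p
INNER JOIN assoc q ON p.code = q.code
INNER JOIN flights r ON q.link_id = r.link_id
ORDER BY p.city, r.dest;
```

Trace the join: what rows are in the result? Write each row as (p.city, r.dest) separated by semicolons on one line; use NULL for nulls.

(Houston, MT)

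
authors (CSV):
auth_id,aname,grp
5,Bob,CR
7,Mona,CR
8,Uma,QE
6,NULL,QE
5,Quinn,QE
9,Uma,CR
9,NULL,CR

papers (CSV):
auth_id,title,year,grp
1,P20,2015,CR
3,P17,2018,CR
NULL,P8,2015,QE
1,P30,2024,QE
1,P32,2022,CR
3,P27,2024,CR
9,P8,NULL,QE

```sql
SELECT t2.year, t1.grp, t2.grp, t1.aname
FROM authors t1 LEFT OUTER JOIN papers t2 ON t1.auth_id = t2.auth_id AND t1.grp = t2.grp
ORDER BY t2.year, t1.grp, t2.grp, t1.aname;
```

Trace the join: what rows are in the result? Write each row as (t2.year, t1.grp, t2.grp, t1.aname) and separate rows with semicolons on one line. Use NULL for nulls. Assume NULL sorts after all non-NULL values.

LEFT JOIN keeps every row from `authors`; unmatched rows get NULL for `papers`'s columns.
Matching on t1.auth_id = t2.auth_id AND t1.grp = t2.grp. A NULL in a compared column never satisfies the condition.
- auth_id=5, grp=CR: no t2 row matches, row kept with t2 columns NULL.
- auth_id=7, grp=CR: no t2 row matches, row kept with t2 columns NULL.
- auth_id=8, grp=QE: no t2 row matches, row kept with t2 columns NULL.
- auth_id=6, grp=QE: no t2 row matches, row kept with t2 columns NULL.
- auth_id=5, grp=QE: no t2 row matches, row kept with t2 columns NULL.
- auth_id=9, grp=CR: no t2 row matches, row kept with t2 columns NULL.
- auth_id=9, grp=CR: no t2 row matches, row kept with t2 columns NULL.
After projecting and ordering:
t2.year | t1.grp | t2.grp | t1.aname
NULL | CR | NULL | Bob
NULL | CR | NULL | Mona
NULL | CR | NULL | Uma
NULL | CR | NULL | NULL
NULL | QE | NULL | Quinn
NULL | QE | NULL | Uma
NULL | QE | NULL | NULL

(NULL, CR, NULL, Bob); (NULL, CR, NULL, Mona); (NULL, CR, NULL, Uma); (NULL, CR, NULL, NULL); (NULL, QE, NULL, Quinn); (NULL, QE, NULL, Uma); (NULL, QE, NULL, NULL)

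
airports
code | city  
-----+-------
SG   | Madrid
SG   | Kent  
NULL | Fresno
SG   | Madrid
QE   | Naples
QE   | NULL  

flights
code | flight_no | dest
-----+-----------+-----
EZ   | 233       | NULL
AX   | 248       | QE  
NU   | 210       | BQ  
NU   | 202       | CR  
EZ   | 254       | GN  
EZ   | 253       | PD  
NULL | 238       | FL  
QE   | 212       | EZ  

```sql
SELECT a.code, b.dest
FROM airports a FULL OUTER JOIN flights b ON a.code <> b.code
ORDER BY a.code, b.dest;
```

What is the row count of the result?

FULL OUTER JOIN keeps every row from both sides; unmatched rows get NULL for the other side's columns.
Matching on a.code <> b.code. A NULL in a compared column never satisfies the condition.
Matched pairs: 33; unmatched a rows kept: 1; unmatched b rows kept: 1.
Total: 33 matched + 2 padded = 35 rows.

35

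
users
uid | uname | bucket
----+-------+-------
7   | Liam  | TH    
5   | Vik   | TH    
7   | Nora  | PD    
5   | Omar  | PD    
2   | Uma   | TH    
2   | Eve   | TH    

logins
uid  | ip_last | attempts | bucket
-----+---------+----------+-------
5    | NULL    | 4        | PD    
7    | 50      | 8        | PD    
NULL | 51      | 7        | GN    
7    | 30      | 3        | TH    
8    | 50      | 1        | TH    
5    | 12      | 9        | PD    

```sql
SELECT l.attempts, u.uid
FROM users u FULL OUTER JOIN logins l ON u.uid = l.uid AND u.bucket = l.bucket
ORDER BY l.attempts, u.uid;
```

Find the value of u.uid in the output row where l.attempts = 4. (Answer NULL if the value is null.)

5

FULL OUTER JOIN keeps every row from both sides; unmatched rows get NULL for the other side's columns.
Matching on u.uid = l.uid AND u.bucket = l.bucket. A NULL in a compared column never satisfies the condition.
- u row (uid=7, bucket=TH): matches 1 l row(s) → 1 output row(s).
- u row (uid=5, bucket=TH): no match → kept, l columns NULL.
- u row (uid=7, bucket=PD): matches 1 l row(s) → 1 output row(s).
- u row (uid=5, bucket=PD): matches 2 l row(s) → 2 output row(s).
- u row (uid=2, bucket=TH): no match → kept, l columns NULL.
- u row (uid=2, bucket=TH): no match → kept, l columns NULL.
- 2 l row(s) had no u match → kept, u columns NULL.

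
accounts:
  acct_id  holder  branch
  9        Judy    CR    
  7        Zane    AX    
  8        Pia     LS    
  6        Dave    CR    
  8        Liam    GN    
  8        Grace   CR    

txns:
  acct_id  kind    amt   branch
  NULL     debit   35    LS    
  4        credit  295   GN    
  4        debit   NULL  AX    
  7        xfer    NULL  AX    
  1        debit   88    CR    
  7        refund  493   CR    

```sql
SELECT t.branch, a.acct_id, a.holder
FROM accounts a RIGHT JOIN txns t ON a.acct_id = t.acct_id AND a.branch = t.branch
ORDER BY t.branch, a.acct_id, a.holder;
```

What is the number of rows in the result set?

RIGHT JOIN keeps every row from `txns`; unmatched rows get NULL for `accounts`'s columns.
Matching on a.acct_id = t.acct_id AND a.branch = t.branch. A NULL in a compared column never satisfies the condition.
Matched pairs: 1; unmatched t rows kept: 5.
Total: 1 matched + 5 padded = 6 rows.

6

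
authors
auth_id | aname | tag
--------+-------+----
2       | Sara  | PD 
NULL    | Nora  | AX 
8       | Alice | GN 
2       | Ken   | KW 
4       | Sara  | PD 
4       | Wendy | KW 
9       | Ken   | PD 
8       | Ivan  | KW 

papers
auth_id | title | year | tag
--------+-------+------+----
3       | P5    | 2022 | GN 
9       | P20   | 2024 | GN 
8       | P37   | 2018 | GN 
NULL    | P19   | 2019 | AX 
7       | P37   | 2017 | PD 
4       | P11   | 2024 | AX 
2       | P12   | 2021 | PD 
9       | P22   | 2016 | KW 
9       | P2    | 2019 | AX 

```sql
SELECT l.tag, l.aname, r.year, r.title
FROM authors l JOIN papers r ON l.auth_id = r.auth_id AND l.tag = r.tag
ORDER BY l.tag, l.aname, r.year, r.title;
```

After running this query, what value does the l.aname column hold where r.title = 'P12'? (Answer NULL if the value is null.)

INNER JOIN keeps only pairs where the ON condition holds.
Matching on l.auth_id = r.auth_id AND l.tag = r.tag. A NULL in a compared column never satisfies the condition.
- l[0] auth_id=2, tag=PD → 1 match(es) in r → 1 row(s).
- l[1] auth_id=NULL, tag=AX → no match; dropped.
- l[2] auth_id=8, tag=GN → 1 match(es) in r → 1 row(s).
- l[3] auth_id=2, tag=KW → no match; dropped.
- l[4] auth_id=4, tag=PD → no match; dropped.
- l[5] auth_id=4, tag=KW → no match; dropped.
- l[6] auth_id=9, tag=PD → no match; dropped.
- l[7] auth_id=8, tag=KW → no match; dropped.

Sara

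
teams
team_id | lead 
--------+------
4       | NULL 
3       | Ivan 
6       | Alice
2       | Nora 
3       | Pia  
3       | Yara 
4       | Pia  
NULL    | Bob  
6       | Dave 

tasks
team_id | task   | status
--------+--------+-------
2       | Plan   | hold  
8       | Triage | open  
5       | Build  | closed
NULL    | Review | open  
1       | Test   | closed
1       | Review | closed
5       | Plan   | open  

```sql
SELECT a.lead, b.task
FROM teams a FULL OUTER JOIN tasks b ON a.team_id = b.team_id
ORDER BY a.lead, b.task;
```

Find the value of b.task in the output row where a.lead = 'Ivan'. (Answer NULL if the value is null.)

FULL OUTER JOIN keeps every row from both sides; unmatched rows get NULL for the other side's columns.
Matching on a.team_id = b.team_id. A NULL in a compared column never satisfies the condition.
- a[0] team_id=4 → no match; kept with NULLs on the b side.
- a[1] team_id=3 → no match; kept with NULLs on the b side.
- a[2] team_id=6 → no match; kept with NULLs on the b side.
- a[3] team_id=2 → 1 match(es) in b → 1 row(s).
- a[4] team_id=3 → no match; kept with NULLs on the b side.
- a[5] team_id=3 → no match; kept with NULLs on the b side.
- a[6] team_id=4 → no match; kept with NULLs on the b side.
- a[7] team_id=NULL → no match; kept with NULLs on the b side.
- a[8] team_id=6 → no match; kept with NULLs on the b side.
- 6 row(s) from b found no a partner → padded with NULL.

NULL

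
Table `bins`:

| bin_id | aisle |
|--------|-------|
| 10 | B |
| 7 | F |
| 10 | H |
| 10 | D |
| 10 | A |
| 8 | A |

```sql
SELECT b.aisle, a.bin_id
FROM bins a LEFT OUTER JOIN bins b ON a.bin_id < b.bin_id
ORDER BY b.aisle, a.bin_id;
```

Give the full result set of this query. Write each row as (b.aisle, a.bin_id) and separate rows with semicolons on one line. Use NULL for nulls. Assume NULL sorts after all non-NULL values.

LEFT JOIN keeps every row from `bins a`; unmatched rows get NULL for `bins b`'s columns.
Matching on a.bin_id < b.bin_id.
- a (bin_id=10) has no partner → padded with NULL.
- a (bin_id=7) pairs with 5 row(s) of b.
- a (bin_id=10) has no partner → padded with NULL.
- a (bin_id=10) has no partner → padded with NULL.
- a (bin_id=10) has no partner → padded with NULL.
- a (bin_id=8) pairs with 4 row(s) of b.

(A, 7); (A, 7); (A, 8); (B, 7); (B, 8); (D, 7); (D, 8); (H, 7); (H, 8); (NULL, 10); (NULL, 10); (NULL, 10); (NULL, 10)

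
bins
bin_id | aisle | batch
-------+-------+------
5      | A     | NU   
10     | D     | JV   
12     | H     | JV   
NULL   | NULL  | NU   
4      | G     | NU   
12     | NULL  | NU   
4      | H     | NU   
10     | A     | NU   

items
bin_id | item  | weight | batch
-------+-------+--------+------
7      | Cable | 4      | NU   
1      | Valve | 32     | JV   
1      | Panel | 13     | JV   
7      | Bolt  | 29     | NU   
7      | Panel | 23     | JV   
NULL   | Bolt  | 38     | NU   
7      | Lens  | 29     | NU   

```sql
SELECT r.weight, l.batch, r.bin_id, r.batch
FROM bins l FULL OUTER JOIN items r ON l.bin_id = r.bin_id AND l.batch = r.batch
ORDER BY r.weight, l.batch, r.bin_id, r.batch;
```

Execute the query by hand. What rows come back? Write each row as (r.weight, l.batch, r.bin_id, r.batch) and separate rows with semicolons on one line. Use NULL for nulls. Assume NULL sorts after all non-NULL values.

FULL OUTER JOIN keeps every row from both sides; unmatched rows get NULL for the other side's columns.
Matching on l.bin_id = r.bin_id AND l.batch = r.batch. A NULL in a compared column never satisfies the condition.
- bin_id=5, batch=NU: no r row matches, row kept with r columns NULL.
- bin_id=10, batch=JV: no r row matches, row kept with r columns NULL.
- bin_id=12, batch=JV: no r row matches, row kept with r columns NULL.
- bin_id=NULL, batch=NU: no r row matches, row kept with r columns NULL.
- bin_id=4, batch=NU: no r row matches, row kept with r columns NULL.
- bin_id=12, batch=NU: no r row matches, row kept with r columns NULL.
- bin_id=4, batch=NU: no r row matches, row kept with r columns NULL.
- bin_id=10, batch=NU: no r row matches, row kept with r columns NULL.
- 7 r row(s) had no l match → kept, l columns NULL.

(4, NULL, 7, NU); (13, NULL, 1, JV); (23, NULL, 7, JV); (29, NULL, 7, NU); (29, NULL, 7, NU); (32, NULL, 1, JV); (38, NULL, NULL, NU); (NULL, JV, NULL, NULL); (NULL, JV, NULL, NULL); (NULL, NU, NULL, NULL); (NULL, NU, NULL, NULL); (NULL, NU, NULL, NULL); (NULL, NU, NULL, NULL); (NULL, NU, NULL, NULL); (NULL, NU, NULL, NULL)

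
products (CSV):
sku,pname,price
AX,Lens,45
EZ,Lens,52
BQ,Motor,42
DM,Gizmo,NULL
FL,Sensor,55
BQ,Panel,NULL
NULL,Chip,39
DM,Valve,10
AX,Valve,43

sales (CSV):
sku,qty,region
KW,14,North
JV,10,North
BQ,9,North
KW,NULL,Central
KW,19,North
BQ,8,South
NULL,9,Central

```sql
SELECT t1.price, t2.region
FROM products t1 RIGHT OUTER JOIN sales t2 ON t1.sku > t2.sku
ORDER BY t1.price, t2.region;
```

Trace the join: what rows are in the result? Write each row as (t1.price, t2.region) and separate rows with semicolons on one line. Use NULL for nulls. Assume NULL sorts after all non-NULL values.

(10, North); (10, South); (52, North); (52, South); (55, North); (55, South); (NULL, Central); (NULL, Central); (NULL, North); (NULL, North); (NULL, North); (NULL, North); (NULL, South)

RIGHT JOIN keeps every row from `sales`; unmatched rows get NULL for `products`'s columns.
Matching on t1.sku > t2.sku. A NULL in a compared column never satisfies the condition.
Matched pairs: 8; unmatched t2 rows kept: 5.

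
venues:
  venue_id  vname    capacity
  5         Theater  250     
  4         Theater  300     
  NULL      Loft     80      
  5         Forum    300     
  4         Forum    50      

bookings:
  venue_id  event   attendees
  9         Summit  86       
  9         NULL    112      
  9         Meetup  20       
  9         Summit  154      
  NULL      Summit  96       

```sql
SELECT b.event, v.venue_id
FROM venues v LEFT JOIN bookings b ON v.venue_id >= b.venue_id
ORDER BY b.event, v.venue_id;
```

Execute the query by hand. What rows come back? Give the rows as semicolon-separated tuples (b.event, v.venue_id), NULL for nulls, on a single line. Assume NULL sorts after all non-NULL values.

(NULL, 4); (NULL, 4); (NULL, 5); (NULL, 5); (NULL, NULL)

LEFT JOIN keeps every row from `venues`; unmatched rows get NULL for `bookings`'s columns.
Matching on v.venue_id >= b.venue_id. A NULL in a compared column never satisfies the condition.
- v row (venue_id=5): no match → kept, b columns NULL.
- v row (venue_id=4): no match → kept, b columns NULL.
- v row (venue_id=NULL): no match → kept, b columns NULL.
- v row (venue_id=5): no match → kept, b columns NULL.
- v row (venue_id=4): no match → kept, b columns NULL.
After projecting and ordering:
b.event | v.venue_id
NULL | 4
NULL | 4
NULL | 5
NULL | 5
NULL | NULL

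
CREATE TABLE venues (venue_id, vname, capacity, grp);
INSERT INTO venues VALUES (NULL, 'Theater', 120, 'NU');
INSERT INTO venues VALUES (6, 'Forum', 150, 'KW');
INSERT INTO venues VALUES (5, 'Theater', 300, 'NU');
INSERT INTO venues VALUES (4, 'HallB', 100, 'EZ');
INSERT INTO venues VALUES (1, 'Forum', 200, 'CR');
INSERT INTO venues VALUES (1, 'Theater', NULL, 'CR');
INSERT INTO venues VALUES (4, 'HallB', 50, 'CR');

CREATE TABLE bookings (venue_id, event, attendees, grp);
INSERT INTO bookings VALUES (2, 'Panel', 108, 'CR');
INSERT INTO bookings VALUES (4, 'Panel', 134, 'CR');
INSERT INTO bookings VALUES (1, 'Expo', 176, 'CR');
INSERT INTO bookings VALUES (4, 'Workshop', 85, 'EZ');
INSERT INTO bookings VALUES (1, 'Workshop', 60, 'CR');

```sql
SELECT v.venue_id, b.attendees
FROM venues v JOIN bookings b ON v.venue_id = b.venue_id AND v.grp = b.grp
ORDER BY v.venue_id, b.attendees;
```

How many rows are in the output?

INNER JOIN keeps only pairs where the ON condition holds.
Matching on v.venue_id = b.venue_id AND v.grp = b.grp. A NULL in a compared column never satisfies the condition.
- v[0] venue_id=NULL, grp=NU → no match; dropped.
- v[1] venue_id=6, grp=KW → no match; dropped.
- v[2] venue_id=5, grp=NU → no match; dropped.
- v[3] venue_id=4, grp=EZ → 1 match(es) in b → 1 row(s).
- v[4] venue_id=1, grp=CR → 2 match(es) in b → 2 row(s).
- v[5] venue_id=1, grp=CR → 2 match(es) in b → 2 row(s).
- v[6] venue_id=4, grp=CR → 1 match(es) in b → 1 row(s).
Total: 6 rows.

6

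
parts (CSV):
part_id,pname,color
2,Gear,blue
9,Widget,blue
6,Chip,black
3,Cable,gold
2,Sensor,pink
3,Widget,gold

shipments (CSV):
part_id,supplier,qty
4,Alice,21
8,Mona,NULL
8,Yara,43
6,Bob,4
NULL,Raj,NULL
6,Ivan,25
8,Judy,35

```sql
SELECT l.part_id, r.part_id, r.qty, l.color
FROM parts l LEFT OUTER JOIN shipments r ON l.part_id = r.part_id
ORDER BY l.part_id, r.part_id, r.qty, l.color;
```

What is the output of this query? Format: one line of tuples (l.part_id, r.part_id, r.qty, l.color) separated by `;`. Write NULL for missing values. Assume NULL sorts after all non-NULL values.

(2, NULL, NULL, blue); (2, NULL, NULL, pink); (3, NULL, NULL, gold); (3, NULL, NULL, gold); (6, 6, 4, black); (6, 6, 25, black); (9, NULL, NULL, blue)

LEFT JOIN keeps every row from `parts`; unmatched rows get NULL for `shipments`'s columns.
Matching on l.part_id = r.part_id. A NULL in a compared column never satisfies the condition.
- l row (part_id=2): no match → kept, r columns NULL.
- l row (part_id=9): no match → kept, r columns NULL.
- l row (part_id=6): matches 2 r row(s) → 2 output row(s).
- l row (part_id=3): no match → kept, r columns NULL.
- l row (part_id=2): no match → kept, r columns NULL.
- l row (part_id=3): no match → kept, r columns NULL.
After projecting and ordering:
l.part_id | r.part_id | r.qty | l.color
2 | NULL | NULL | blue
2 | NULL | NULL | pink
3 | NULL | NULL | gold
3 | NULL | NULL | gold
6 | 6 | 4 | black
6 | 6 | 25 | black
9 | NULL | NULL | blue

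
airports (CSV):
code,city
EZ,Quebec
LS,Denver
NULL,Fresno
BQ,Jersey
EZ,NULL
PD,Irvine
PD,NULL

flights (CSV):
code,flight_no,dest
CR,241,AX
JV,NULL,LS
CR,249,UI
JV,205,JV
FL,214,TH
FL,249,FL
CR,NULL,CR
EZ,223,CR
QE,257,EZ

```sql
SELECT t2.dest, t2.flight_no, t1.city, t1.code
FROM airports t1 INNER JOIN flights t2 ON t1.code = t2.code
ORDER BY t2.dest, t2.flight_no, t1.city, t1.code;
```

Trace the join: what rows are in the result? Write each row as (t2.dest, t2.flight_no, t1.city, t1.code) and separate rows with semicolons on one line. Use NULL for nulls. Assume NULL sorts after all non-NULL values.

(CR, 223, Quebec, EZ); (CR, 223, NULL, EZ)

INNER JOIN keeps only pairs where the ON condition holds.
Matching on t1.code = t2.code. A NULL in a compared column never satisfies the condition.
- t1 row (code=EZ): matches 1 t2 row(s) → 1 output row(s).
- t1 row (code=LS): no match → dropped.
- t1 row (code=NULL): no match → dropped.
- t1 row (code=BQ): no match → dropped.
- t1 row (code=EZ): matches 1 t2 row(s) → 1 output row(s).
- t1 row (code=PD): no match → dropped.
- t1 row (code=PD): no match → dropped.
After projecting and ordering:
t2.dest | t2.flight_no | t1.city | t1.code
CR | 223 | Quebec | EZ
CR | 223 | NULL | EZ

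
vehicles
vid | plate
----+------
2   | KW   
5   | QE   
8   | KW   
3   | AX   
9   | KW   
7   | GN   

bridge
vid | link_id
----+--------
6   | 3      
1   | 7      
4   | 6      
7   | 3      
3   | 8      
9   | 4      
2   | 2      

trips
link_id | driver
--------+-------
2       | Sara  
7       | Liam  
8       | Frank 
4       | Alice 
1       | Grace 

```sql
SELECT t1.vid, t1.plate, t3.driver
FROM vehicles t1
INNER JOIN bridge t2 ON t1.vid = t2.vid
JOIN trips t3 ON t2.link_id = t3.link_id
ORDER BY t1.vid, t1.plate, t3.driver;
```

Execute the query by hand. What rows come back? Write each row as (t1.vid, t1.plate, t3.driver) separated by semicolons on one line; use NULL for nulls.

(2, KW, Sara); (3, AX, Frank); (9, KW, Alice)

Step 1 — t1 INNER JOIN t2 on vid → 4 row(s).
Then INNER JOIN `trips t3` on link_id: keep only rows whose t2.link_id appears in t3.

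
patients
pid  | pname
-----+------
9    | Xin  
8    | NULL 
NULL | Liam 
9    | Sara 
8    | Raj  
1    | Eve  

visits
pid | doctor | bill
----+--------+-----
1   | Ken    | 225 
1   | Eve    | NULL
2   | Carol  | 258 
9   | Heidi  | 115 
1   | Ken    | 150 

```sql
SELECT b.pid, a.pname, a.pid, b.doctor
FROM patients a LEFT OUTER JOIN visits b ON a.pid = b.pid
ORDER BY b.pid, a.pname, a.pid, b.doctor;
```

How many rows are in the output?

LEFT JOIN keeps every row from `patients`; unmatched rows get NULL for `visits`'s columns.
Matching on a.pid = b.pid. A NULL in a compared column never satisfies the condition.
- a[0] pid=9 → 1 match(es) in b → 1 row(s).
- a[1] pid=8 → no match; kept with NULLs on the b side.
- a[2] pid=NULL → no match; kept with NULLs on the b side.
- a[3] pid=9 → 1 match(es) in b → 1 row(s).
- a[4] pid=8 → no match; kept with NULLs on the b side.
- a[5] pid=1 → 3 match(es) in b → 3 row(s).
Total: 5 matched + 3 padded = 8 rows.

8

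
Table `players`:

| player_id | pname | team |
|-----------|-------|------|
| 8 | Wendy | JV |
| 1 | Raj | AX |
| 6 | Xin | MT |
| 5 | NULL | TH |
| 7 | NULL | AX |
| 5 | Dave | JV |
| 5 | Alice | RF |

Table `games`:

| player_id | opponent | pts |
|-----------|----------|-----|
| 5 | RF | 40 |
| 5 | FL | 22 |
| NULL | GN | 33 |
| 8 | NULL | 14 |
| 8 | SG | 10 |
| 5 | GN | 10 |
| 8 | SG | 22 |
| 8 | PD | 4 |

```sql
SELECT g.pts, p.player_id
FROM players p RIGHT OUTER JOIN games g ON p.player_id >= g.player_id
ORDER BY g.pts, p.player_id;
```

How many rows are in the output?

23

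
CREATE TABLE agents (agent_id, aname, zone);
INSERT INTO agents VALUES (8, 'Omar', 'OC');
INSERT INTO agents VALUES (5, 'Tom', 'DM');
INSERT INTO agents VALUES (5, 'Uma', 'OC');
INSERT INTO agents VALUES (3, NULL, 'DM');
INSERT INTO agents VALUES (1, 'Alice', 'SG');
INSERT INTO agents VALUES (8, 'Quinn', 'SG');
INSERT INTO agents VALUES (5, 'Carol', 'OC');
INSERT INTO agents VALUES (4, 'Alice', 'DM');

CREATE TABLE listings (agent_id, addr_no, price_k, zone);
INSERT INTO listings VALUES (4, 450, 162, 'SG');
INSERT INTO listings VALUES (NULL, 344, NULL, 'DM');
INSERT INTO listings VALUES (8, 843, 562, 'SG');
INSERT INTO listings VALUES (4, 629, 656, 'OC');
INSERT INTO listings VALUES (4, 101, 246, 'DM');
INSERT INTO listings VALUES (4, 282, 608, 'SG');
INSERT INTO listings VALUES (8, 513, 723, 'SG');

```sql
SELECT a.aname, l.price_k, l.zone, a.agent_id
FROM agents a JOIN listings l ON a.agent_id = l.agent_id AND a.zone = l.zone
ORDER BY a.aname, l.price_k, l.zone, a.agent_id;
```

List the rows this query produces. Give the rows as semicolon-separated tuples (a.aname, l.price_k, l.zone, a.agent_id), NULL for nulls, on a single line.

INNER JOIN keeps only pairs where the ON condition holds.
Matching on a.agent_id = l.agent_id AND a.zone = l.zone. A NULL in a compared column never satisfies the condition.
- a (agent_id=8, zone=OC) has no partner → excluded.
- a (agent_id=5, zone=DM) has no partner → excluded.
- a (agent_id=5, zone=OC) has no partner → excluded.
- a (agent_id=3, zone=DM) has no partner → excluded.
- a (agent_id=1, zone=SG) has no partner → excluded.
- a (agent_id=8, zone=SG) pairs with 2 row(s) of l.
- a (agent_id=5, zone=OC) has no partner → excluded.
- a (agent_id=4, zone=DM) pairs with 1 row(s) of l.
After projecting and ordering:
a.aname | l.price_k | l.zone | a.agent_id
Alice | 246 | DM | 4
Quinn | 562 | SG | 8
Quinn | 723 | SG | 8

(Alice, 246, DM, 4); (Quinn, 562, SG, 8); (Quinn, 723, SG, 8)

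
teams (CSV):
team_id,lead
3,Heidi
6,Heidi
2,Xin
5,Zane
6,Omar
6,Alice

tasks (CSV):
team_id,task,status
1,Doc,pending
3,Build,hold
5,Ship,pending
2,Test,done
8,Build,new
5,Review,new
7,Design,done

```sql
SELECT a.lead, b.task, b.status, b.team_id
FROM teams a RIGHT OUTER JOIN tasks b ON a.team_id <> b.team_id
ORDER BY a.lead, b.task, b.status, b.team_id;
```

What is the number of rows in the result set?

RIGHT JOIN keeps every row from `tasks`; unmatched rows get NULL for `teams`'s columns.
Matching on a.team_id <> b.team_id.
- a row (team_id=3): matches 6 b row(s) → 6 output row(s).
- a row (team_id=6): matches 7 b row(s) → 7 output row(s).
- a row (team_id=2): matches 6 b row(s) → 6 output row(s).
- a row (team_id=5): matches 5 b row(s) → 5 output row(s).
- a row (team_id=6): matches 7 b row(s) → 7 output row(s).
- a row (team_id=6): matches 7 b row(s) → 7 output row(s).
- every b row matched at least one a row.
Total: 38 rows.

38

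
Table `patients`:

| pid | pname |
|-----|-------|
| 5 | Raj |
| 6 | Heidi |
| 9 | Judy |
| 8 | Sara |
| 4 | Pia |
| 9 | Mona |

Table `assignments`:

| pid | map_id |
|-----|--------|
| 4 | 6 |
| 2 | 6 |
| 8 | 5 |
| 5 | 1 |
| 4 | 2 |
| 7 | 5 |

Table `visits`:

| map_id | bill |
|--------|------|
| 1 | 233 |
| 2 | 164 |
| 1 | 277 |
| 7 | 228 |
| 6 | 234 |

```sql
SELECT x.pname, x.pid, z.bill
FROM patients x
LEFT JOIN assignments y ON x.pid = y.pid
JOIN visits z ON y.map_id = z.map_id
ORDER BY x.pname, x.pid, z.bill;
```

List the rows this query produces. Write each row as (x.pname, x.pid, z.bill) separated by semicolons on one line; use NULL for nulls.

(Pia, 4, 164); (Pia, 4, 234); (Raj, 5, 233); (Raj, 5, 277)

Evaluate left to right. First `patients x LEFT JOIN assignments y` on pid: 7 row(s).
Then INNER JOIN `visits z` on map_id: keep only rows whose y.map_id appears in z.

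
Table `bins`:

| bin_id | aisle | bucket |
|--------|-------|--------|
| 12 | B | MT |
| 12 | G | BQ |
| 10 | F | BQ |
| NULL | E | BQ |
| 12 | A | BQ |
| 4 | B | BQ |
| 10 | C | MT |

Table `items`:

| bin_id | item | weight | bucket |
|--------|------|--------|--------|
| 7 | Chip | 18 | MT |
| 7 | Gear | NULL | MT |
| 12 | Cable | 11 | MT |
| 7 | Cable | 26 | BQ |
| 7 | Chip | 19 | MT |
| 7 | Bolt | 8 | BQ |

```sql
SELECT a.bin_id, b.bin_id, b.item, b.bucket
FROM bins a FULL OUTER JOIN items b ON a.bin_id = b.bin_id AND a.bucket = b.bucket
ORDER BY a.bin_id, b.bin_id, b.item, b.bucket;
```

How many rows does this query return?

12

FULL OUTER JOIN keeps every row from both sides; unmatched rows get NULL for the other side's columns.
Matching on a.bin_id = b.bin_id AND a.bucket = b.bucket. A NULL in a compared column never satisfies the condition.
- a (bin_id=12, bucket=MT) pairs with 1 row(s) of b.
- a (bin_id=12, bucket=BQ) has no partner → padded with NULL.
- a (bin_id=10, bucket=BQ) has no partner → padded with NULL.
- a (bin_id=NULL, bucket=BQ) has no partner → padded with NULL.
- a (bin_id=12, bucket=BQ) has no partner → padded with NULL.
- a (bin_id=4, bucket=BQ) has no partner → padded with NULL.
- a (bin_id=10, bucket=MT) has no partner → padded with NULL.
- 5 row(s) from b found no a partner → padded with NULL.
Total: 1 matched + 11 padded = 12 rows.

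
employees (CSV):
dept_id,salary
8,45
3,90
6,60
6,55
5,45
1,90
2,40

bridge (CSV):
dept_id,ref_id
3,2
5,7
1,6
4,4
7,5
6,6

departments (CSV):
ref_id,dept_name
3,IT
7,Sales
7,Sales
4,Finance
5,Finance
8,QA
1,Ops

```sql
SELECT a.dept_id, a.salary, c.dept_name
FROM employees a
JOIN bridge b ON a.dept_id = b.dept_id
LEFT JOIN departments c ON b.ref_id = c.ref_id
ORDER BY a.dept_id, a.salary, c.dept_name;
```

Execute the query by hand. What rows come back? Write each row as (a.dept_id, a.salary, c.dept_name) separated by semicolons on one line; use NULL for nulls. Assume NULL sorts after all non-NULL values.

Step 1 — a INNER JOIN b on dept_id → 5 row(s).
Then LEFT JOIN `departments c` on ref_id: each of those 5 rows is kept; rows whose b.ref_id has no match in c get NULL for c's columns.

(1, 90, NULL); (3, 90, NULL); (5, 45, Sales); (5, 45, Sales); (6, 55, NULL); (6, 60, NULL)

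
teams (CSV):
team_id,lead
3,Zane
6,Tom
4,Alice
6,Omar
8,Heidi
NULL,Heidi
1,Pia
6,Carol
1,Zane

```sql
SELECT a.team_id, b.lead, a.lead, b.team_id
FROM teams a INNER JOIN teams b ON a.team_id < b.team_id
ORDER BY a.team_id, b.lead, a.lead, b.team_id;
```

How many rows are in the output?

24

INNER JOIN keeps only pairs where the ON condition holds.
Matching on a.team_id < b.team_id. A NULL in a compared column never satisfies the condition.
- a[0] team_id=3 → 5 match(es) in b → 5 row(s).
- a[1] team_id=6 → 1 match(es) in b → 1 row(s).
- a[2] team_id=4 → 4 match(es) in b → 4 row(s).
- a[3] team_id=6 → 1 match(es) in b → 1 row(s).
- a[4] team_id=8 → no match; dropped.
- a[5] team_id=NULL → no match; dropped.
- a[6] team_id=1 → 6 match(es) in b → 6 row(s).
- a[7] team_id=6 → 1 match(es) in b → 1 row(s).
- a[8] team_id=1 → 6 match(es) in b → 6 row(s).
Total: 24 rows.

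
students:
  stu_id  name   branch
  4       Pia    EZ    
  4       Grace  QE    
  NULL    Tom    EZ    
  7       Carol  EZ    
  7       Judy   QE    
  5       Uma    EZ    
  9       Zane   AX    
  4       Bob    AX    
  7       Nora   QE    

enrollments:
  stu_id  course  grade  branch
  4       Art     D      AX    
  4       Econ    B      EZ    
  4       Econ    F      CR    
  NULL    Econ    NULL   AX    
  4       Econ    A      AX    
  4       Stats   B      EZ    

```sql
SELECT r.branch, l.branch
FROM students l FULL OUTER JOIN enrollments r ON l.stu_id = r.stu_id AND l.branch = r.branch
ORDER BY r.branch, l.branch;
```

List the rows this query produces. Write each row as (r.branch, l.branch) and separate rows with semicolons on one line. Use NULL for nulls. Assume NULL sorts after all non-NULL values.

FULL OUTER JOIN keeps every row from both sides; unmatched rows get NULL for the other side's columns.
Matching on l.stu_id = r.stu_id AND l.branch = r.branch. A NULL in a compared column never satisfies the condition.
- l[0] stu_id=4, branch=EZ → 2 match(es) in r → 2 row(s).
- l[1] stu_id=4, branch=QE → no match; kept with NULLs on the r side.
- l[2] stu_id=NULL, branch=EZ → no match; kept with NULLs on the r side.
- l[3] stu_id=7, branch=EZ → no match; kept with NULLs on the r side.
- l[4] stu_id=7, branch=QE → no match; kept with NULLs on the r side.
- l[5] stu_id=5, branch=EZ → no match; kept with NULLs on the r side.
- l[6] stu_id=9, branch=AX → no match; kept with NULLs on the r side.
- l[7] stu_id=4, branch=AX → 2 match(es) in r → 2 row(s).
- l[8] stu_id=7, branch=QE → no match; kept with NULLs on the r side.
- 2 row(s) from r found no l partner → padded with NULL.

(AX, AX); (AX, AX); (AX, NULL); (CR, NULL); (EZ, EZ); (EZ, EZ); (NULL, AX); (NULL, EZ); (NULL, EZ); (NULL, EZ); (NULL, QE); (NULL, QE); (NULL, QE)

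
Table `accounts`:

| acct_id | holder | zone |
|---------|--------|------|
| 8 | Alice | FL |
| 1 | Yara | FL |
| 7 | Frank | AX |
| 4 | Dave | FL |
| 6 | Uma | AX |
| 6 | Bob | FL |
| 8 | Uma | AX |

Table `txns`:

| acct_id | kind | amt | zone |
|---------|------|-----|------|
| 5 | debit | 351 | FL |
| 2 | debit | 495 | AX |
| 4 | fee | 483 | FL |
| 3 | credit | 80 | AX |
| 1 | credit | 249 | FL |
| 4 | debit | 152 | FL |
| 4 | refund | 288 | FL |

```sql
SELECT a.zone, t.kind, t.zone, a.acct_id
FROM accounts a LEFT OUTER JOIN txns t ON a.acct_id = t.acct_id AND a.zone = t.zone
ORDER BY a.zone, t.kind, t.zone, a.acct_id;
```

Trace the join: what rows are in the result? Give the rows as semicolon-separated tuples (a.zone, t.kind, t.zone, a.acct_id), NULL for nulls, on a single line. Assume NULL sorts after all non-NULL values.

(AX, NULL, NULL, 6); (AX, NULL, NULL, 7); (AX, NULL, NULL, 8); (FL, credit, FL, 1); (FL, debit, FL, 4); (FL, fee, FL, 4); (FL, refund, FL, 4); (FL, NULL, NULL, 6); (FL, NULL, NULL, 8)

LEFT JOIN keeps every row from `accounts`; unmatched rows get NULL for `txns`'s columns.
Matching on a.acct_id = t.acct_id AND a.zone = t.zone.
- a row (acct_id=8, zone=FL): no match → kept, t columns NULL.
- a row (acct_id=1, zone=FL): matches 1 t row(s) → 1 output row(s).
- a row (acct_id=7, zone=AX): no match → kept, t columns NULL.
- a row (acct_id=4, zone=FL): matches 3 t row(s) → 3 output row(s).
- a row (acct_id=6, zone=AX): no match → kept, t columns NULL.
- a row (acct_id=6, zone=FL): no match → kept, t columns NULL.
- a row (acct_id=8, zone=AX): no match → kept, t columns NULL.
After projecting and ordering:
a.zone | t.kind | t.zone | a.acct_id
AX | NULL | NULL | 6
AX | NULL | NULL | 7
AX | NULL | NULL | 8
FL | credit | FL | 1
FL | debit | FL | 4
FL | fee | FL | 4
FL | refund | FL | 4
FL | NULL | NULL | 6
FL | NULL | NULL | 8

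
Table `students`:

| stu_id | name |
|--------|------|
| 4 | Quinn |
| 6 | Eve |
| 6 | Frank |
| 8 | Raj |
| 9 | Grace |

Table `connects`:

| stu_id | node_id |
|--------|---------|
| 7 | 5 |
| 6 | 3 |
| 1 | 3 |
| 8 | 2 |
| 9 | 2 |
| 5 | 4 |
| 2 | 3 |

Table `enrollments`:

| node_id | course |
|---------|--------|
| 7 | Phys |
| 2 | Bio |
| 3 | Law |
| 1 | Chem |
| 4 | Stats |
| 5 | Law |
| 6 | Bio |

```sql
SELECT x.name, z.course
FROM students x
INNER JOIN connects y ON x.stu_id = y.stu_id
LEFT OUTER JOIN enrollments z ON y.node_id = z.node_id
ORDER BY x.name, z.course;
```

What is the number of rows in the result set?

Step 1 — x INNER JOIN y on stu_id → 4 row(s).
Then LEFT JOIN `enrollments z` on node_id: each of those 4 rows is kept; rows whose y.node_id has no match in z get NULL for z's columns.
Result: 4 row(s).

4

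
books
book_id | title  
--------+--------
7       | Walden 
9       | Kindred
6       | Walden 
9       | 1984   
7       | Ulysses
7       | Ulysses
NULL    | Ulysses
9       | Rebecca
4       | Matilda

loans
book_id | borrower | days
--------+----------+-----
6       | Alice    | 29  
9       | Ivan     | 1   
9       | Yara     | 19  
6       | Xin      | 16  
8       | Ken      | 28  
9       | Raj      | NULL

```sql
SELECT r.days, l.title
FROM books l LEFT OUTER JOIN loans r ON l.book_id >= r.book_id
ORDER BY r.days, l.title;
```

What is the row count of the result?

LEFT JOIN keeps every row from `books`; unmatched rows get NULL for `loans`'s columns.
Matching on l.book_id >= r.book_id. A NULL in a compared column never satisfies the condition.
- l[0] book_id=7 → 2 match(es) in r → 2 row(s).
- l[1] book_id=9 → 6 match(es) in r → 6 row(s).
- l[2] book_id=6 → 2 match(es) in r → 2 row(s).
- l[3] book_id=9 → 6 match(es) in r → 6 row(s).
- l[4] book_id=7 → 2 match(es) in r → 2 row(s).
- l[5] book_id=7 → 2 match(es) in r → 2 row(s).
- l[6] book_id=NULL → no match; kept with NULLs on the r side.
- l[7] book_id=9 → 6 match(es) in r → 6 row(s).
- l[8] book_id=4 → no match; kept with NULLs on the r side.
Total: 26 matched + 2 padded = 28 rows.

28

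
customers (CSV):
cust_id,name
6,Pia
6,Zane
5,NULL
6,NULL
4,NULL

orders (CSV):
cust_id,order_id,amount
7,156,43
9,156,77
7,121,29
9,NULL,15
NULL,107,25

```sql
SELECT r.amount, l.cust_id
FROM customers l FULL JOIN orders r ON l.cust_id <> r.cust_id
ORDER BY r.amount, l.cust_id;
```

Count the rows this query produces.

21

FULL OUTER JOIN keeps every row from both sides; unmatched rows get NULL for the other side's columns.
Matching on l.cust_id <> r.cust_id. A NULL in a compared column never satisfies the condition.
- cust_id=6: 4 matching r row(s), so 4 row(s) emitted.
- cust_id=6: 4 matching r row(s), so 4 row(s) emitted.
- cust_id=5: 4 matching r row(s), so 4 row(s) emitted.
- cust_id=6: 4 matching r row(s), so 4 row(s) emitted.
- cust_id=4: 4 matching r row(s), so 4 row(s) emitted.
- 1 row(s) from r found no l partner → padded with NULL.
Total: 20 matched + 1 padded = 21 rows.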